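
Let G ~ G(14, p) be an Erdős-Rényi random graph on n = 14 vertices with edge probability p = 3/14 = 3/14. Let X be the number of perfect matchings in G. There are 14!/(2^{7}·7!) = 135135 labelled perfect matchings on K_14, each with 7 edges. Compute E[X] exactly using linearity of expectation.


K_14 has 14!/(2^{7}·7!) = 135135 labelled perfect matchings.
For each such perfect matching H, let X_H = 1 if all 7 edges of H are present in G. Then P[X_H = 1] = p^{7} = (3/14)^{7} = 2187/105413504.
By linearity: E[X] = Σ_H E[X_H] = 135135 · p^{7} = 135135 · 2187/105413504 = 42220035/15059072.
Numerically: E[X] ≈ 2.80363.

E[X] = 135135 · (3/14)^{7} = 42220035/15059072 ≈ 2.80363.


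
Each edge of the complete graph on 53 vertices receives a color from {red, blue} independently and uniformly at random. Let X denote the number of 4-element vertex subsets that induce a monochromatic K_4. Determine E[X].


Let X = Σ_S X_S over the C(53, 4) = 292825 subsets S of size 4, where X_S = 1 if the K_4 on S is monochromatic.
For a fixed S, the K_4 on S has C(4, 2) = 6 edges. P[all 6 edges red] = (1/2)^6, and likewise for blue, so P[monochromatic] = 2·(1/2)^6 = 2^{1 − 6} = 1/32.
Summing: E[X] = C(53, 4) · 2^{1 − 6} = 292825 · 1/32 = 292825/32.
Numerically: E[X] ≈ 9150.781.

E[X] = C(53,4)·2^(1−C(4,2)) = 292825/32 ≈ 9150.781.


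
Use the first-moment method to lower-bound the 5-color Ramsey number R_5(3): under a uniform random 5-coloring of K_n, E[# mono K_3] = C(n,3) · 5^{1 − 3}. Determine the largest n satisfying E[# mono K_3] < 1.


We need C(n, 3) · 5^{1 − 3} < 1, i.e. C(n, 3) < 5^{3 − 1} = 25.
Check values of n near the boundary:
  n = 3: C(3, 3) = 1; 1 < 25? YES
  n = 4: C(4, 3) = 4; 4 < 25? YES
  n = 5: C(5, 3) = 10; 10 < 25? YES
  n = 6: C(6, 3) = 20; 20 < 25? YES
  n = 7: C(7, 3) = 35; 35 < 25? NO
The largest n with C(n, 3) < 25 is n = 6 (where E[X] = 4/5 ≈ 0.800). Hence R_5(3) > 6, i.e. R_5(3) ≥ 7.

Largest n = 6; hence R_5(3) > 6.


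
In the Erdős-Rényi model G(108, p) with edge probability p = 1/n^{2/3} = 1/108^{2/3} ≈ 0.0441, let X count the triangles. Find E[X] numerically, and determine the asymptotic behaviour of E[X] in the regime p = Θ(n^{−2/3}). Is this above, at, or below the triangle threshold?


Number of potential triangles: C(108, 3) = 204156.
Each occurs with probability p³ ≈ (0.0441)³ ≈ 8.57339e-05.
By linearity: E[X] = C(108, 3)·p³ ≈ 204156 · 8.57339e-05 ≈ 17.503.
Since α = 2/3 < 1, p = c/n^{2/3} ≫ 1/n is above the triangle threshold p ~ 1/n. Asymptotically E[X] ~ (c³/6)·n^{3(1−α)} = (1³/6)·n^{1} → ∞; triangles are abundant w.h.p.

E[X] ≈ 17.503; in regime p = Θ(1/n^{2/3}) E[X] diverges (above the triangle threshold p ~ 1/n).


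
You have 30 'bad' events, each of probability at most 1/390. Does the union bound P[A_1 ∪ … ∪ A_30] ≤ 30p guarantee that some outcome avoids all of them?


Union bound: P[∪_{i=1}^{30} A_i] ≤ Σ_i P[A_i] ≤ 30·p = 30·(1/390) = 1/13.
Numerically: 1/13 ≈ 0.0769.
Is 1/13 < 1? YES.
Since P[∪ A_i] ≤ 1/13 < 1, the complement has P[∩ A_i^c] ≥ 1 − 1/13 = 12/13 > 0, so some outcome avoids every A_i.

30·p = 1/13 ≈ 0.0769; existence CERTIFIED by the union bound.


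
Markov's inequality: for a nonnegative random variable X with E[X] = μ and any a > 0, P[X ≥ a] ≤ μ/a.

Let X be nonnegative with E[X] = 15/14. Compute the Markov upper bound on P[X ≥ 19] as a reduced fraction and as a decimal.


μ = E[X] = 15/14, a = 19.
Markov: P[X ≥ 19] ≤ μ/a = (15/14)/19 = 15/266.
Numerically: ≈ 0.056391.
(Since a = 19 > μ = 1.071429, the bound 15/266 is < 1 and informative.)

P[X ≥ 19] ≤ 15/266 ≈ 0.056391.


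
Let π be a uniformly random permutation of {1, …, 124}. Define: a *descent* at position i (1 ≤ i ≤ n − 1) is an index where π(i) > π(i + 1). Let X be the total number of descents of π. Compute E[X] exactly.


Write X = Σ X_I over i = 1, …, 123, with X_I the indicator of one descent.
There are 123 indicators.
For each fixed i, the pair (π(i), π(i+1)) is a uniformly random ordered pair of distinct values from {1, …, 124}; by symmetry P[π(i) > π(i+1)] = 1/2.
By linearity: E[X] = 123 · (1/2) = (124 − 1) · (1/2) = 123/2 ≈ 61.50000.

E[X] = 123/2 = 61.50000.


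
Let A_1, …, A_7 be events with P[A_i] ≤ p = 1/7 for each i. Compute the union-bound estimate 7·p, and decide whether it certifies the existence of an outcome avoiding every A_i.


Union bound: P[∪_{i=1}^{7} A_i] ≤ Σ_i P[A_i] ≤ 7·p = 7·(1/7) = 1.
Numerically: 1 ≈ 1.000.
Is 1 < 1? NO.
Since the bound 1 is ≥ 1, the union bound is uninformative here; it does NOT by itself certify existence.

7·p = 1 ≈ 1.000; existence NOT certified by the union bound.


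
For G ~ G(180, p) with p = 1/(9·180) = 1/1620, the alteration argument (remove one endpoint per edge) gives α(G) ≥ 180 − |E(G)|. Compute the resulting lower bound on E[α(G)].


E[|E(G)|] = C(180, 2)·p = 16110 · (1/1620) = 179/18.
E[α(G)] ≥ n − E[|E(G)|] = 180 − 179/18 = 3061/18.
Numerically: ≈ 170.05556.
(This is only a lower bound; the true E[α(G)] may be larger.)

E[α(G)] ≥ 3061/18 ≈ 170.05556.


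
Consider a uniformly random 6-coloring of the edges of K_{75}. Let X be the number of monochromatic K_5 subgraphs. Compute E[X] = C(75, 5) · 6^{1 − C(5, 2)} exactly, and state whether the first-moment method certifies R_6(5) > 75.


E[X] = C(75, 5) · 6^{1 − 10} = 17259390 · 6^{−9} = 17259390/10077696.
As a reduced fraction: E[X] = 958855/559872 ≈ 1.712633.
Is E[X] < 1? NO.
Since E[X] ≥ 1, the first-moment bound is inconclusive at n = 75; it does NOT by itself certify R_6(5) > 75.

E[X] = 958855/559872 ≈ 1.712633; E[X] ≥ 1; first-moment method inconclusive here.


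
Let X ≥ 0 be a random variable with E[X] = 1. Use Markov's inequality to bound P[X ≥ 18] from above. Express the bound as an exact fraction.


μ = E[X] = 1, a = 18.
Markov: P[X ≥ 18] ≤ μ/a = (1)/18 = 1/18.
Numerically: ≈ 0.055556.
(Since a = 18 > μ = 1.000000, the bound 1/18 is < 1 and informative.)

P[X ≥ 18] ≤ 1/18 ≈ 0.055556.


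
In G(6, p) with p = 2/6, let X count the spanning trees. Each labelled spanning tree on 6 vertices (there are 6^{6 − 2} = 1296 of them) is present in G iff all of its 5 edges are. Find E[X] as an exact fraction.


K_6 has 6^{6 − 2} = 1296 labelled spanning trees.
For each such spanning tree H, let X_H = 1 if all 5 edges of H are present in G. Then P[X_H = 1] = p^{5} = (1/3)^{5} = 1/243.
By linearity: E[X] = Σ_H E[X_H] = 1296 · p^{5} = 1296 · 1/243 = 16/3.
Numerically: E[X] ≈ 5.33.

E[X] = 1296 · (1/3)^{5} = 16/3 ≈ 5.33.


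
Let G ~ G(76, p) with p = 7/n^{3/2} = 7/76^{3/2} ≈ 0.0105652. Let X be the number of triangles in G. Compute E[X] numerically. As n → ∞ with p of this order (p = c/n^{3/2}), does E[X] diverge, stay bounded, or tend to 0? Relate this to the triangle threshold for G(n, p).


Number of potential triangles: C(76, 3) = 70300.
Each occurs with probability p³ ≈ (0.0105652)³ ≈ 1.17932351e-06.
By linearity: E[X] = C(76, 3)·p³ ≈ 70300 · 1.17932351e-06 ≈ 0.082906.
Since α = 3/2 > 1, p = c/n^{3/2} = o(1/n) is below the triangle threshold p ~ 1/n. Asymptotically E[X] ~ (c³/6)·n^{3(1−α)} = (7³/6)·n^{-1.5} → 0, so by Markov's inequality G has no triangles w.h.p.

E[X] ≈ 0.082906; in regime p = Θ(1/n^{3/2}) E[X] tends to 0 (below the triangle threshold p ~ 1/n).


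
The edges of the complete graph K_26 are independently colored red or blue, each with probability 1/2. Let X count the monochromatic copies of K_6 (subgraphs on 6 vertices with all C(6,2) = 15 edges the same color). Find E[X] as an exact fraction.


Let X = Σ_S X_S over the C(26, 6) = 230230 subsets S of size 6, where X_S = 1 if the K_6 on S is monochromatic.
For a fixed S, the K_6 on S has C(6, 2) = 15 edges. P[all 15 edges red] = (1/2)^15, and likewise for blue, so P[monochromatic] = 2·(1/2)^15 = 2^{1 − 15} = 1/16384.
Summing: E[X] = C(26, 6) · 2^{1 − 15} = 230230 · 1/16384 = 115115/8192.
Numerically: E[X] ≈ 14.0521.

E[X] = C(26,6)·2^(1−C(6,2)) = 115115/8192 ≈ 14.0521.


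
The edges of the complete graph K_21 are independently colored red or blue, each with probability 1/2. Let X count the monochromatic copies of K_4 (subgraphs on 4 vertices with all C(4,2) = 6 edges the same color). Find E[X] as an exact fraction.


Let X = Σ_S X_S over the C(21, 4) = 5985 subsets S of size 4, where X_S = 1 if the K_4 on S is monochromatic.
For a fixed S, the K_4 on S has C(4, 2) = 6 edges. P[all 6 edges red] = (1/2)^6, and likewise for blue, so P[monochromatic] = 2·(1/2)^6 = 2^{1 − 6} = 1/32.
By linearity: E[X] = C(21, 4) · 2^{1 − 6} = 5985 · 1/32 = 5985/32.
Numerically: E[X] ≈ 187.031250.

E[X] = C(21,4)·2^(1−C(4,2)) = 5985/32 ≈ 187.031250.


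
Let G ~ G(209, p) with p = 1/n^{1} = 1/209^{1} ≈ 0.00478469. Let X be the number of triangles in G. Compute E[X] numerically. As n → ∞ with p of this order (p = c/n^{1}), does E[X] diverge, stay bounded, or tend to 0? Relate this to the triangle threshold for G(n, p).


Number of potential triangles: C(209, 3) = 1499784.
Each occurs with probability p³ ≈ (0.00478469)³ ≈ 1.09537076e-07.
By linearity: E[X] = C(209, 3)·p³ ≈ 1499784 · 1.09537076e-07 ≈ 0.164282.
Here α = 1, so p = 1/n is exactly at the triangle threshold p ~ 1/n. Asymptotically E[X] → c³/6 = 1³/6 = 1/6 ≈ 0.166667, a bounded constant. In this regime the triangle count is asymptotically Poisson(c³/6).

E[X] ≈ 0.164282; in regime p = Θ(1/n^{1}) E[X] stays bounded (at the triangle threshold p ~ 1/n).


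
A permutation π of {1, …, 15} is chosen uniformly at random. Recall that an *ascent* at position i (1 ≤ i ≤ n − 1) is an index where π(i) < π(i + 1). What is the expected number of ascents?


Write X = Σ X_I over i = 1, …, 14, with X_I the indicator of one ascent.
There are 14 indicators.
For each fixed i, the pair (π(i), π(i+1)) is a uniformly random ordered pair of distinct values from {1, …, 15}; by symmetry P[π(i) < π(i+1)] = 1/2.
By linearity: E[X] = 14 · (1/2) = (15 − 1) · (1/2) = 7 ≈ 7.000000.

E[X] = 7 = 7.000000.


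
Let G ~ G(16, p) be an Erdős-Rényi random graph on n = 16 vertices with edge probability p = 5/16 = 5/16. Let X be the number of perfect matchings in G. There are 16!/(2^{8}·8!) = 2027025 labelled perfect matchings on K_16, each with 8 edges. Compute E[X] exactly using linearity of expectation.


K_16 has 16!/(2^{8}·8!) = 2027025 labelled perfect matchings.
For each such perfect matching H, let X_H = 1 if all 8 edges of H are present in G. Then P[X_H = 1] = p^{8} = (5/16)^{8} = 390625/4294967296.
By linearity of expectation: E[X] = Σ_H E[X_H] = 2027025 · p^{8} = 2027025 · 390625/4294967296 = 791806640625/4294967296.
Numerically: E[X] ≈ 184.4.

E[X] = 2027025 · (5/16)^{8} = 791806640625/4294967296 ≈ 184.4.


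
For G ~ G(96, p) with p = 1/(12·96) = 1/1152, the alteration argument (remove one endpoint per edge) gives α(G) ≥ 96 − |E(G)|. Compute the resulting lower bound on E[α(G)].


E[|E(G)|] = C(96, 2)·p = 4560 · (1/1152) = 95/24.
E[α(G)] ≥ n − E[|E(G)|] = 96 − 95/24 = 2209/24.
Numerically: ≈ 92.04167.
(This is only a lower bound; the true E[α(G)] may be larger.)

E[α(G)] ≥ 2209/24 ≈ 92.04167.


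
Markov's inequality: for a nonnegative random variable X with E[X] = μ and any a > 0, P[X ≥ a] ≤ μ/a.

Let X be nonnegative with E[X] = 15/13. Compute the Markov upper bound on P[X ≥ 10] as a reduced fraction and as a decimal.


μ = E[X] = 15/13, a = 10.
Markov: P[X ≥ 10] ≤ μ/a = (15/13)/10 = 3/26.
Numerically: ≈ 0.1154.
(Since a = 10 > μ = 1.1538, the bound 3/26 is < 1 and informative.)

P[X ≥ 10] ≤ 3/26 ≈ 0.1154.


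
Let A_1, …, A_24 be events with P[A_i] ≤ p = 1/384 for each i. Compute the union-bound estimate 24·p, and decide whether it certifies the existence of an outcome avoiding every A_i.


Union bound: P[∪_{i=1}^{24} A_i] ≤ Σ_i P[A_i] ≤ 24·p = 24·(1/384) = 1/16.
Numerically: 1/16 ≈ 0.0625000.
Is 1/16 < 1? YES.
Since P[∪ A_i] ≤ 1/16 < 1, the complement has P[∩ A_i^c] ≥ 1 − 1/16 = 15/16 > 0, so some outcome avoids every A_i.

24·p = 1/16 ≈ 0.0625000; existence CERTIFIED by the union bound.


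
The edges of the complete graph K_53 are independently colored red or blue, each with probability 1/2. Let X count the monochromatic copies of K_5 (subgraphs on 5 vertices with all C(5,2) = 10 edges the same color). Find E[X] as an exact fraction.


Let X = Σ_S X_S over the C(53, 5) = 2869685 subsets S of size 5, where X_S = 1 if the K_5 on S is monochromatic.
For a fixed S, the K_5 on S has C(5, 2) = 10 edges. P[all 10 edges red] = (1/2)^10, and likewise for blue, so P[monochromatic] = 2·(1/2)^10 = 2^{1 − 10} = 1/512.
Summing: E[X] = C(53, 5) · 2^{1 − 10} = 2869685 · 1/512 = 2869685/512.
Numerically: E[X] ≈ 5604.854.

E[X] = C(53,5)·2^(1−C(5,2)) = 2869685/512 ≈ 5604.854.


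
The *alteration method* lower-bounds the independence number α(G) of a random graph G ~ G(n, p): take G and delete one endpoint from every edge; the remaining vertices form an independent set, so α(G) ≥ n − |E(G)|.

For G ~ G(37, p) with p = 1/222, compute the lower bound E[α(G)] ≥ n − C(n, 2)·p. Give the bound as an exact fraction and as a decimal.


E[|E(G)|] = C(37, 2)·p = 666 · (1/222) = 3.
E[α(G)] ≥ n − E[|E(G)|] = 37 − 3 = 34.
Numerically: ≈ 34.00000.
(This is only a lower bound; the true E[α(G)] may be larger.)

E[α(G)] ≥ 34 ≈ 34.00000.


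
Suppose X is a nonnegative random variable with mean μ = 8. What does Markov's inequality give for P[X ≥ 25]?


μ = E[X] = 8, a = 25.
Markov: P[X ≥ 25] ≤ μ/a = (8)/25 = 8/25.
Numerically: ≈ 0.320.
(Since a = 25 > μ = 8.000, the bound 8/25 is < 1 and informative.)

P[X ≥ 25] ≤ 8/25 ≈ 0.320.


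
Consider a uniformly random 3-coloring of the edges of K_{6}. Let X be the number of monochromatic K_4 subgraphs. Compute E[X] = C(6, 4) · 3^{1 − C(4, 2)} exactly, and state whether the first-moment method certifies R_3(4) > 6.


E[X] = C(6, 4) · 3^{1 − 6} = 15 · 3^{−5} = 15/243.
As a reduced fraction: E[X] = 5/81 ≈ 0.0617284.
Is E[X] < 1? YES.
Since E[X] < 1, there exists a 3-coloring of K_{6} with no monochromatic K_4; hence R_3(4) > 6.

E[X] = 5/81 ≈ 0.0617284; E[X] < 1, so R_3(4) > 6.


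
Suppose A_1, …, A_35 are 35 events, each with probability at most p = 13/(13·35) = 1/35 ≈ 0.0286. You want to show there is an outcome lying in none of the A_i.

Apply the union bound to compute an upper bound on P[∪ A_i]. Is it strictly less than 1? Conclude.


Union bound: P[∪_{i=1}^{35} A_i] ≤ Σ_i P[A_i] ≤ 35·p = 35·(1/35) = 1.
Numerically: 1 ≈ 1.0000.
Is 1 < 1? NO.
Since the bound 1 is ≥ 1, the union bound is uninformative here; it does NOT by itself certify existence.

35·p = 1 ≈ 1.0000; existence NOT certified by the union bound.


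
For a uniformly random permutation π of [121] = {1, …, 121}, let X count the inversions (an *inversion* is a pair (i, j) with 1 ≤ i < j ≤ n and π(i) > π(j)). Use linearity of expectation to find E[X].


Write X = Σ X_I over the C(121, 2) = 7260 pairs i < j, with X_I the indicator of one inversion.
There are 7260 indicators.
For each fixed pair i < j, the values π(i) and π(j) are two distinct elements of {1, …, 121} in uniformly random order; by symmetry P[π(i) > π(j)] = 1/2.
By linearity: E[X] = 7260 · (1/2) = C(121, 2) · (1/2) = 7260/2 = 3630 ≈ 3630.00000.

E[X] = 3630 = 3630.00000.


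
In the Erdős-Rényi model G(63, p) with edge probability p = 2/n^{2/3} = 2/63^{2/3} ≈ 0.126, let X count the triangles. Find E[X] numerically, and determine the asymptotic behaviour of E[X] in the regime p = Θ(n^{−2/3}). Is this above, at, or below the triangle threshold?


Number of potential triangles: C(63, 3) = 39711.
Each occurs with probability p³ ≈ (0.126)³ ≈ 2.01562e-03.
By linearity: E[X] = C(63, 3)·p³ ≈ 39711 · 2.01562e-03 ≈ 80.042.
Since α = 2/3 < 1, p = c/n^{2/3} ≫ 1/n is above the triangle threshold p ~ 1/n. Asymptotically E[X] ~ (c³/6)·n^{3(1−α)} = (2³/6)·n^{1} → ∞; triangles are abundant w.h.p.

E[X] ≈ 80.042; in regime p = Θ(1/n^{2/3}) E[X] diverges (above the triangle threshold p ~ 1/n).


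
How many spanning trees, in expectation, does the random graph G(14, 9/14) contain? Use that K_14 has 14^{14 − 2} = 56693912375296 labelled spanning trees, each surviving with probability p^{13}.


K_14 has 14^{14 − 2} = 56693912375296 labelled spanning trees.
For each such spanning tree H, let X_H = 1 if all 13 edges of H are present in G. Then P[X_H = 1] = p^{13} = (9/14)^{13} = 2541865828329/793714773254144.
By linearity: E[X] = Σ_H E[X_H] = 56693912375296 · p^{13} = 56693912375296 · 2541865828329/793714773254144 = 2541865828329/14.
Numerically: E[X] ≈ 1.8156e+11.

E[X] = 56693912375296 · (9/14)^{13} = 2541865828329/14 ≈ 1.8156e+11.


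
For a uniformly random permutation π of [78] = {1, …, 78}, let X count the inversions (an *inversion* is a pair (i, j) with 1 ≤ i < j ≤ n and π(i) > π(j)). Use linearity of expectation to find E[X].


Write X = Σ X_I over the C(78, 2) = 3003 pairs i < j, with X_I the indicator of one inversion.
There are 3003 indicators.
For each fixed pair i < j, the values π(i) and π(j) are two distinct elements of {1, …, 78} in uniformly random order; by symmetry P[π(i) > π(j)] = 1/2.
By linearity: E[X] = 3003 · (1/2) = C(78, 2) · (1/2) = 3003/2 = 3003/2 ≈ 1501.500000.

E[X] = 3003/2 = 1501.500000.


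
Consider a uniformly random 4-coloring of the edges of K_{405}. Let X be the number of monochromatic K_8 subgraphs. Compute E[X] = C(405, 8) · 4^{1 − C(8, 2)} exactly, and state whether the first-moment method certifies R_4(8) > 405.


E[X] = C(405, 8) · 4^{1 − 28} = 16745853821188050 · 4^{−27} = 16745853821188050/18014398509481984.
As a reduced fraction: E[X] = 8372926910594025/9007199254740992 ≈ 0.92958.
Is E[X] < 1? YES.
Since E[X] < 1, there exists a 4-coloring of K_{405} with no monochromatic K_8; hence R_4(8) > 405.

E[X] = 8372926910594025/9007199254740992 ≈ 0.92958; E[X] < 1, so R_4(8) > 405.


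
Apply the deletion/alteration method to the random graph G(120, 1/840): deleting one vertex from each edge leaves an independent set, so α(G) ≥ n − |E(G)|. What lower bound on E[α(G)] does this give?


E[|E(G)|] = C(120, 2)·p = 7140 · (1/840) = 17/2.
E[α(G)] ≥ n − E[|E(G)|] = 120 − 17/2 = 223/2.
Numerically: ≈ 111.500000.
(This is only a lower bound; the true E[α(G)] may be larger.)

E[α(G)] ≥ 223/2 ≈ 111.500000.


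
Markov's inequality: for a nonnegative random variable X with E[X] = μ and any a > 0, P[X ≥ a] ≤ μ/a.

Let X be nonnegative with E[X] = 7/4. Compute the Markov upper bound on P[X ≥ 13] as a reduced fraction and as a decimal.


μ = E[X] = 7/4, a = 13.
Markov: P[X ≥ 13] ≤ μ/a = (7/4)/13 = 7/52.
Numerically: ≈ 0.135.
(Since a = 13 > μ = 1.750, the bound 7/52 is < 1 and informative.)

P[X ≥ 13] ≤ 7/52 ≈ 0.135.


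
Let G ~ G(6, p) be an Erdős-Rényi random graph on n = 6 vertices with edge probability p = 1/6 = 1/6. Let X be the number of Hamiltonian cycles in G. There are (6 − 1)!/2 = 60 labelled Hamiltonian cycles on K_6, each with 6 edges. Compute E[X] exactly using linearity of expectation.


K_6 has (6 − 1)!/2 = 60 labelled Hamiltonian cycles.
For each such Hamiltonian cycle H, let X_H = 1 if all 6 edges of H are present in G. Then P[X_H = 1] = p^{6} = (1/6)^{6} = 1/46656.
By linearity: E[X] = Σ_H E[X_H] = 60 · p^{6} = 60 · 1/46656 = 5/3888.
Numerically: E[X] ≈ 0.001286.

E[X] = 60 · (1/6)^{6} = 5/3888 ≈ 0.001286.


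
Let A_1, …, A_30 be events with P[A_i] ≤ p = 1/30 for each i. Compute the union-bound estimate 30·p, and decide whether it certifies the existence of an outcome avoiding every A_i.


Union bound: P[∪_{i=1}^{30} A_i] ≤ Σ_i P[A_i] ≤ 30·p = 30·(1/30) = 1.
Numerically: 1 ≈ 1.0000.
Is 1 < 1? NO.
Since the bound 1 is ≥ 1, the union bound is uninformative here; it does NOT by itself certify existence.

30·p = 1 ≈ 1.0000; existence NOT certified by the union bound.


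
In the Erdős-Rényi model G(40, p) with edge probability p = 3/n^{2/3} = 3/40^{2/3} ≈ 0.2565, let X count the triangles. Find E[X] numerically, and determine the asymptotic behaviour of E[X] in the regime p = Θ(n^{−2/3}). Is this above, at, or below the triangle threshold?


Number of potential triangles: C(40, 3) = 9880.
Each occurs with probability p³ ≈ (0.2565)³ ≈ 1.6875000e-02.
By linearity: E[X] = C(40, 3)·p³ ≈ 9880 · 1.6875000e-02 ≈ 166.72500.
Since α = 2/3 < 1, p = c/n^{2/3} ≫ 1/n is above the triangle threshold p ~ 1/n. Asymptotically E[X] ~ (c³/6)·n^{3(1−α)} = (3³/6)·n^{1} → ∞; triangles are abundant w.h.p.

E[X] ≈ 166.72500; in regime p = Θ(1/n^{2/3}) E[X] diverges (above the triangle threshold p ~ 1/n).


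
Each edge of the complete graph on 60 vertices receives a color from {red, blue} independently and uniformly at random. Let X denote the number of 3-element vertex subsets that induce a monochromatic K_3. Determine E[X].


Let X = Σ_S X_S over the C(60, 3) = 34220 subsets S of size 3, where X_S = 1 if the K_3 on S is monochromatic.
For a fixed S, the K_3 on S has C(3, 2) = 3 edges. P[all 3 edges red] = (1/2)^3, and likewise for blue, so P[monochromatic] = 2·(1/2)^3 = 2^{1 − 3} = 1/4.
By linearity of expectation: E[X] = C(60, 3) · 2^{1 − 3} = 34220 · 1/4 = 8555.
Numerically: E[X] ≈ 8555.0000.

E[X] = C(60,3)·2^(1−C(3,2)) = 8555 ≈ 8555.0000.


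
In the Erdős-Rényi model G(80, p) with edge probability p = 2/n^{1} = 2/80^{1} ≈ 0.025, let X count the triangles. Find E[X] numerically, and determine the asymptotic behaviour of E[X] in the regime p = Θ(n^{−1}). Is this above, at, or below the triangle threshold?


Number of potential triangles: C(80, 3) = 82160.
Each occurs with probability p³ ≈ (0.025)³ ≈ 1.5625000e-05.
By linearity: E[X] = C(80, 3)·p³ ≈ 82160 · 1.5625000e-05 ≈ 1.28375.
Here α = 1, so p = 2/n is exactly at the triangle threshold p ~ 1/n. Asymptotically E[X] → c³/6 = 2³/6 = 4/3 ≈ 1.33333, a bounded constant. In this regime the triangle count is asymptotically Poisson(c³/6).

E[X] ≈ 1.28375; in regime p = Θ(1/n^{1}) E[X] stays bounded (at the triangle threshold p ~ 1/n).


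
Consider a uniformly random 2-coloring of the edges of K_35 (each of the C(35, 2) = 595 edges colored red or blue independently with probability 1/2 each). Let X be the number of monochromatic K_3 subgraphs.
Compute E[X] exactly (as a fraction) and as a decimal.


Let X = Σ_S X_S over the C(35, 3) = 6545 subsets S of size 3, where X_S = 1 if the K_3 on S is monochromatic.
For a fixed S, the K_3 on S has C(3, 2) = 3 edges. P[all 3 edges red] = (1/2)^3, and likewise for blue, so P[monochromatic] = 2·(1/2)^3 = 2^{1 − 3} = 1/4.
By linearity: E[X] = C(35, 3) · 2^{1 − 3} = 6545 · 1/4 = 6545/4.
Numerically: E[X] ≈ 1636.25000.

E[X] = C(35,3)·2^(1−C(3,2)) = 6545/4 ≈ 1636.25000.


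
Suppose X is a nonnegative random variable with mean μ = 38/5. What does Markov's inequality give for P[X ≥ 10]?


μ = E[X] = 38/5, a = 10.
Markov: P[X ≥ 10] ≤ μ/a = (38/5)/10 = 19/25.
Numerically: ≈ 0.7600.
(Since a = 10 > μ = 7.6000, the bound 19/25 is < 1 and informative.)

P[X ≥ 10] ≤ 19/25 ≈ 0.7600.


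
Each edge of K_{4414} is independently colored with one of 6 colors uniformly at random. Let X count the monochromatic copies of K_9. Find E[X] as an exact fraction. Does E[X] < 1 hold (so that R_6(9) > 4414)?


E[X] = C(4414, 9) · 6^{1 − 36} = 1738535657024887384307025382 · 6^{−35} = 1738535657024887384307025382/1719070799748422591028658176.
As a reduced fraction: E[X] = 869267828512443692153512691/859535399874211295514329088 ≈ 1.0113229.
Is E[X] < 1? NO.
Since E[X] ≥ 1, the first-moment bound is inconclusive at n = 4414; it does NOT by itself certify R_6(9) > 4414.

E[X] = 869267828512443692153512691/859535399874211295514329088 ≈ 1.0113229; E[X] ≥ 1; first-moment method inconclusive here.


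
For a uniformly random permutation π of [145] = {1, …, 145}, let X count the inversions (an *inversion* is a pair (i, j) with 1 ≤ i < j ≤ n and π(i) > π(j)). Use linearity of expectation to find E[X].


Write X = Σ X_I over the C(145, 2) = 10440 pairs i < j, with X_I the indicator of one inversion.
There are 10440 indicators.
For each fixed pair i < j, the values π(i) and π(j) are two distinct elements of {1, …, 145} in uniformly random order; by symmetry P[π(i) > π(j)] = 1/2.
By linearity: E[X] = 10440 · (1/2) = C(145, 2) · (1/2) = 10440/2 = 5220 ≈ 5220.0000.

E[X] = 5220 = 5220.0000.


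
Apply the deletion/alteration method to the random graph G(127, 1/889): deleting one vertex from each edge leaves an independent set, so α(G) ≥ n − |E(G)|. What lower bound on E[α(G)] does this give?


E[|E(G)|] = C(127, 2)·p = 8001 · (1/889) = 9.
E[α(G)] ≥ n − E[|E(G)|] = 127 − 9 = 118.
Numerically: ≈ 118.000.
(This is only a lower bound; the true E[α(G)] may be larger.)

E[α(G)] ≥ 118 ≈ 118.000.


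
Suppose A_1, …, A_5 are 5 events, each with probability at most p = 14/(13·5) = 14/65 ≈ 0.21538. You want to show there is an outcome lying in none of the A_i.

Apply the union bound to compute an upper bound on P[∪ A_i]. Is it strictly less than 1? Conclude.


Union bound: P[∪_{i=1}^{5} A_i] ≤ Σ_i P[A_i] ≤ 5·p = 5·(14/65) = 14/13.
Numerically: 14/13 ≈ 1.07692.
Is 14/13 < 1? NO.
Since the bound 14/13 is ≥ 1, the union bound is uninformative here; it does NOT by itself certify existence.

5·p = 14/13 ≈ 1.07692; existence NOT certified by the union bound.


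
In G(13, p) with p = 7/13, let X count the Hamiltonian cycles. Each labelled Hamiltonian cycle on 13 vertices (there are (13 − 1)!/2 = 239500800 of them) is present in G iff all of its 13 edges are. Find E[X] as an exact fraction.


K_13 has (13 − 1)!/2 = 239500800 labelled Hamiltonian cycles.
For each such Hamiltonian cycle H, let X_H = 1 if all 13 edges of H are present in G. Then P[X_H = 1] = p^{13} = (7/13)^{13} = 96889010407/302875106592253.
By linearity of expectation: E[X] = Σ_H E[X_H] = 239500800 · p^{13} = 239500800 · 96889010407/302875106592253 = 23204995503684825600/302875106592253.
Numerically: E[X] ≈ 76616.

E[X] = 239500800 · (7/13)^{13} = 23204995503684825600/302875106592253 ≈ 76616.


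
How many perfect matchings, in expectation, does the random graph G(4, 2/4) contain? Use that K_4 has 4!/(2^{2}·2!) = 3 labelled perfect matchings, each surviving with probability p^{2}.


K_4 has 4!/(2^{2}·2!) = 3 labelled perfect matchings.
For each such perfect matching H, let X_H = 1 if all 2 edges of H are present in G. Then P[X_H = 1] = p^{2} = (1/2)^{2} = 1/4.
By linearity of expectation: E[X] = Σ_H E[X_H] = 3 · p^{2} = 3 · 1/4 = 3/4.
Numerically: E[X] ≈ 0.75.

E[X] = 3 · (1/2)^{2} = 3/4 ≈ 0.75.


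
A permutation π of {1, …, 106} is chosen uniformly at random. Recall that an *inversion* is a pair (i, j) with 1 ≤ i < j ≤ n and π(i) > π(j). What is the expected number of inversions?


Write X = Σ X_I over the C(106, 2) = 5565 pairs i < j, with X_I the indicator of one inversion.
There are 5565 indicators.
For each fixed pair i < j, the values π(i) and π(j) are two distinct elements of {1, …, 106} in uniformly random order; by symmetry P[π(i) > π(j)] = 1/2.
By linearity: E[X] = 5565 · (1/2) = C(106, 2) · (1/2) = 5565/2 = 5565/2 ≈ 2782.50000.

E[X] = 5565/2 = 2782.50000.


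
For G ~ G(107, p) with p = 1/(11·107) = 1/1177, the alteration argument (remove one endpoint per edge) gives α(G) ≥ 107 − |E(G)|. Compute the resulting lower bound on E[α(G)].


E[|E(G)|] = C(107, 2)·p = 5671 · (1/1177) = 53/11.
E[α(G)] ≥ n − E[|E(G)|] = 107 − 53/11 = 1124/11.
Numerically: ≈ 102.1818.
(This is only a lower bound; the true E[α(G)] may be larger.)

E[α(G)] ≥ 1124/11 ≈ 102.1818.


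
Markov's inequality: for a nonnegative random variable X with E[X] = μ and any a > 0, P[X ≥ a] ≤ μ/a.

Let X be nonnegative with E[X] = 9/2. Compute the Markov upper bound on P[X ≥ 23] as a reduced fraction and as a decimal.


μ = E[X] = 9/2, a = 23.
Markov: P[X ≥ 23] ≤ μ/a = (9/2)/23 = 9/46.
Numerically: ≈ 0.195652.
(Since a = 23 > μ = 4.500000, the bound 9/46 is < 1 and informative.)

P[X ≥ 23] ≤ 9/46 ≈ 0.195652.


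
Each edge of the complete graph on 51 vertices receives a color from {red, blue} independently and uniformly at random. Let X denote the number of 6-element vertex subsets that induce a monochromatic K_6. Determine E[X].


Let X = Σ_S X_S over the C(51, 6) = 18009460 subsets S of size 6, where X_S = 1 if the K_6 on S is monochromatic.
For a fixed S, the K_6 on S has C(6, 2) = 15 edges. P[all 15 edges red] = (1/2)^15, and likewise for blue, so P[monochromatic] = 2·(1/2)^15 = 2^{1 − 15} = 1/16384.
By linearity of expectation: E[X] = C(51, 6) · 2^{1 − 15} = 18009460 · 1/16384 = 4502365/4096.
Numerically: E[X] ≈ 1099.210205.

E[X] = C(51,6)·2^(1−C(6,2)) = 4502365/4096 ≈ 1099.210205.


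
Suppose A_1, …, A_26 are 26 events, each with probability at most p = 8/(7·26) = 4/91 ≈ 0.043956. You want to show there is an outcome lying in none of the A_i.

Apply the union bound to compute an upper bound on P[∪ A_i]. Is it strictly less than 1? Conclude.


Union bound: P[∪_{i=1}^{26} A_i] ≤ Σ_i P[A_i] ≤ 26·p = 26·(4/91) = 8/7.
Numerically: 8/7 ≈ 1.142857.
Is 8/7 < 1? NO.
Since the bound 8/7 is ≥ 1, the union bound is uninformative here; it does NOT by itself certify existence.

26·p = 8/7 ≈ 1.142857; existence NOT certified by the union bound.


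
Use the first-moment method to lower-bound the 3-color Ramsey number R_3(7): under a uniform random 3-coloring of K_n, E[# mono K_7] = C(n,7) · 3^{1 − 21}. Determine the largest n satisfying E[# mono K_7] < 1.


We need C(n, 7) · 3^{1 − 21} < 1, i.e. C(n, 7) < 3^{21 − 1} = 3486784401.
Check values of n near the boundary:
  n = 76: C(76, 7) = 2186189400; 2186189400 < 3486784401? YES
  n = 77: C(77, 7) = 2404808340; 2404808340 < 3486784401? YES
  n = 78: C(78, 7) = 2641902120; 2641902120 < 3486784401? YES
  n = 79: C(79, 7) = 2898753715; 2898753715 < 3486784401? YES
  n = 80: C(80, 7) = 3176716400; 3176716400 < 3486784401? YES
  n = 81: C(81, 7) = 3477216600; 3477216600 < 3486784401? YES
  n = 82: C(82, 7) = 3801756816; 3801756816 < 3486784401? NO
The largest n with C(n, 7) < 3486784401 is n = 81 (where E[X] = 42928600/43046721 ≈ 0.99726). Hence R_3(7) > 81, i.e. R_3(7) ≥ 82.

Largest n = 81; hence R_3(7) > 81.


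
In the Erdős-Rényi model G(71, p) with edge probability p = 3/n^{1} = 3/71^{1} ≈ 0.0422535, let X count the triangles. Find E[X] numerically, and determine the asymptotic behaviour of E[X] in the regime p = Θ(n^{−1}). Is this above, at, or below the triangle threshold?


Number of potential triangles: C(71, 3) = 57155.
Each occurs with probability p³ ≈ (0.0422535)³ ≈ 7.54377485e-05.
By linearity: E[X] = C(71, 3)·p³ ≈ 57155 · 7.54377485e-05 ≈ 4.311645.
Here α = 1, so p = 3/n is exactly at the triangle threshold p ~ 1/n. Asymptotically E[X] → c³/6 = 3³/6 = 9/2 ≈ 4.500000, a bounded constant. In this regime the triangle count is asymptotically Poisson(c³/6).

E[X] ≈ 4.311645; in regime p = Θ(1/n^{1}) E[X] stays bounded (at the triangle threshold p ~ 1/n).


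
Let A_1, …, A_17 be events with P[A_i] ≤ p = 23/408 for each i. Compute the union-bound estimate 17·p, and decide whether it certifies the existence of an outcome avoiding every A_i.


Union bound: P[∪_{i=1}^{17} A_i] ≤ Σ_i P[A_i] ≤ 17·p = 17·(23/408) = 23/24.
Numerically: 23/24 ≈ 0.9583333.
Is 23/24 < 1? YES.
Since P[∪ A_i] ≤ 23/24 < 1, the complement has P[∩ A_i^c] ≥ 1 − 23/24 = 1/24 > 0, so some outcome avoids every A_i.

17·p = 23/24 ≈ 0.9583333; existence CERTIFIED by the union bound.


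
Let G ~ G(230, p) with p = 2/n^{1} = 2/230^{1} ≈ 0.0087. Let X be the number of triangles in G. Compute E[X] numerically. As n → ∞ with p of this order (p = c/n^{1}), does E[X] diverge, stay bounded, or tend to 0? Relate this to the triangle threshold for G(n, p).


Number of potential triangles: C(230, 3) = 2001460.
Each occurs with probability p³ ≈ (0.0087)³ ≈ 6.57516e-07.
By linearity: E[X] = C(230, 3)·p³ ≈ 2001460 · 6.57516e-07 ≈ 1.316.
Here α = 1, so p = 2/n is exactly at the triangle threshold p ~ 1/n. Asymptotically E[X] → c³/6 = 2³/6 = 4/3 ≈ 1.333, a bounded constant. In this regime the triangle count is asymptotically Poisson(c³/6).

E[X] ≈ 1.316; in regime p = Θ(1/n^{1}) E[X] stays bounded (at the triangle threshold p ~ 1/n).


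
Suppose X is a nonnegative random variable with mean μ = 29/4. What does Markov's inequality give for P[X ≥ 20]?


μ = E[X] = 29/4, a = 20.
Markov: P[X ≥ 20] ≤ μ/a = (29/4)/20 = 29/80.
Numerically: ≈ 0.362500.
(Since a = 20 > μ = 7.250000, the bound 29/80 is < 1 and informative.)

P[X ≥ 20] ≤ 29/80 ≈ 0.362500.


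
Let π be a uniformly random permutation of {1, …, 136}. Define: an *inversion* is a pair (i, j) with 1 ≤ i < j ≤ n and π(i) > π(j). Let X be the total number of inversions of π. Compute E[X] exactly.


Write X = Σ X_I over the C(136, 2) = 9180 pairs i < j, with X_I the indicator of one inversion.
There are 9180 indicators.
For each fixed pair i < j, the values π(i) and π(j) are two distinct elements of {1, …, 136} in uniformly random order; by symmetry P[π(i) > π(j)] = 1/2.
By linearity: E[X] = 9180 · (1/2) = C(136, 2) · (1/2) = 9180/2 = 4590 ≈ 4590.000000.

E[X] = 4590 = 4590.000000.


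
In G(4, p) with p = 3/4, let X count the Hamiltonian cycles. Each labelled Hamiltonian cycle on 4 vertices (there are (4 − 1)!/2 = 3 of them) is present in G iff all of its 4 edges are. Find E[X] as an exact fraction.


K_4 has (4 − 1)!/2 = 3 labelled Hamiltonian cycles.
For each such Hamiltonian cycle H, let X_H = 1 if all 4 edges of H are present in G. Then P[X_H = 1] = p^{4} = (3/4)^{4} = 81/256.
By linearity: E[X] = Σ_H E[X_H] = 3 · p^{4} = 3 · 81/256 = 243/256.
Numerically: E[X] ≈ 0.949219.

E[X] = 3 · (3/4)^{4} = 243/256 ≈ 0.949219.


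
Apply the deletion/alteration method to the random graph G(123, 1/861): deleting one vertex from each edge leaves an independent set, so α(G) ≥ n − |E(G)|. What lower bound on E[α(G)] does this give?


E[|E(G)|] = C(123, 2)·p = 7503 · (1/861) = 61/7.
E[α(G)] ≥ n − E[|E(G)|] = 123 − 61/7 = 800/7.
Numerically: ≈ 114.285714.
(This is only a lower bound; the true E[α(G)] may be larger.)

E[α(G)] ≥ 800/7 ≈ 114.285714.


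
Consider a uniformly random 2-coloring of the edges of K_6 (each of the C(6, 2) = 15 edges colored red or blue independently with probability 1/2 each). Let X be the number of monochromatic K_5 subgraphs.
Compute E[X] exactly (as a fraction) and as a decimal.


Let X = Σ_S X_S over the C(6, 5) = 6 subsets S of size 5, where X_S = 1 if the K_5 on S is monochromatic.
For a fixed S, the K_5 on S has C(5, 2) = 10 edges. P[all 10 edges red] = (1/2)^10, and likewise for blue, so P[monochromatic] = 2·(1/2)^10 = 2^{1 − 10} = 1/512.
By linearity of expectation: E[X] = C(6, 5) · 2^{1 − 10} = 6 · 1/512 = 3/256.
Numerically: E[X] ≈ 0.011719.

E[X] = C(6,5)·2^(1−C(5,2)) = 3/256 ≈ 0.011719.


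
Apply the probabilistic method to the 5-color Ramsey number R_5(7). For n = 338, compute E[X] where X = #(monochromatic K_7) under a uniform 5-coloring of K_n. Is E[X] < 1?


E[X] = C(338, 7) · 5^{1 − 21} = 93935323022736 · 5^{−20} = 93935323022736/95367431640625.
As a reduced fraction: E[X] = 93935323022736/95367431640625 ≈ 0.984983.
Is E[X] < 1? YES.
Since E[X] < 1, there exists a 5-coloring of K_{338} with no monochromatic K_7; hence R_5(7) > 338.

E[X] = 93935323022736/95367431640625 ≈ 0.984983; E[X] < 1, so R_5(7) > 338.


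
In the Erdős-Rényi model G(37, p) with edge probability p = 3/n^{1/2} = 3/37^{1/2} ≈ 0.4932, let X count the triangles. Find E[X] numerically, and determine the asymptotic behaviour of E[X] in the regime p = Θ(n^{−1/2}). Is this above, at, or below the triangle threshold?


Number of potential triangles: C(37, 3) = 7770.
Each occurs with probability p³ ≈ (0.4932)³ ≈ 1.1996683e-01.
By linearity: E[X] = C(37, 3)·p³ ≈ 7770 · 1.1996683e-01 ≈ 932.14226.
Since α = 1/2 < 1, p = c/n^{1/2} ≫ 1/n is above the triangle threshold p ~ 1/n. Asymptotically E[X] ~ (c³/6)·n^{3(1−α)} = (3³/6)·n^{1.5} → ∞; triangles are abundant w.h.p.

E[X] ≈ 932.14226; in regime p = Θ(1/n^{1/2}) E[X] diverges (above the triangle threshold p ~ 1/n).


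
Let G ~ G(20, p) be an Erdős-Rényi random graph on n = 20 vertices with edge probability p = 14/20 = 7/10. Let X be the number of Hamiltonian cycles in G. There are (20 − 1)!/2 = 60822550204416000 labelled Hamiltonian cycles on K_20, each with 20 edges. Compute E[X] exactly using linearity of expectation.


K_20 has (20 − 1)!/2 = 60822550204416000 labelled Hamiltonian cycles.
For each such Hamiltonian cycle H, let X_H = 1 if all 20 edges of H are present in G. Then P[X_H = 1] = p^{20} = (7/10)^{20} = 79792266297612001/100000000000000000000.
By linearity of expectation: E[X] = Σ_H E[X_H] = 60822550204416000 · p^{20} = 60822550204416000 · 79792266297612001/100000000000000000000 = 1184855742873690605203907421/24414062500000.
Numerically: E[X] ≈ 4.853e+13.

E[X] = 60822550204416000 · (7/10)^{20} = 1184855742873690605203907421/24414062500000 ≈ 4.853e+13.


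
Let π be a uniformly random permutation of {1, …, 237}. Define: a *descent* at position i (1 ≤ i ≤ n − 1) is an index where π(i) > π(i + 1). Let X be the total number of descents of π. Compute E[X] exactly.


Write X = Σ X_I over i = 1, …, 236, with X_I the indicator of one descent.
There are 236 indicators.
For each fixed i, the pair (π(i), π(i+1)) is a uniformly random ordered pair of distinct values from {1, …, 237}; by symmetry P[π(i) > π(i+1)] = 1/2.
By linearity: E[X] = 236 · (1/2) = (237 − 1) · (1/2) = 118 ≈ 118.000000.

E[X] = 118 = 118.000000.


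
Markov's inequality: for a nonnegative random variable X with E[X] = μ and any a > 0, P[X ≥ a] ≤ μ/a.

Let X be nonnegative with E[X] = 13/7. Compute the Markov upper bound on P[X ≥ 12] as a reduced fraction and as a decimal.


μ = E[X] = 13/7, a = 12.
Markov: P[X ≥ 12] ≤ μ/a = (13/7)/12 = 13/84.
Numerically: ≈ 0.15476.
(Since a = 12 > μ = 1.85714, the bound 13/84 is < 1 and informative.)

P[X ≥ 12] ≤ 13/84 ≈ 0.15476.


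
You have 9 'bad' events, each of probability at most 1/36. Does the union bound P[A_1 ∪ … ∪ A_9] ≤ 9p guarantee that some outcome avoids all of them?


Union bound: P[∪_{i=1}^{9} A_i] ≤ Σ_i P[A_i] ≤ 9·p = 9·(1/36) = 1/4.
Numerically: 1/4 ≈ 0.2500.
Is 1/4 < 1? YES.
Since P[∪ A_i] ≤ 1/4 < 1, the complement has P[∩ A_i^c] ≥ 1 − 1/4 = 3/4 > 0, so some outcome avoids every A_i.

9·p = 1/4 ≈ 0.2500; existence CERTIFIED by the union bound.


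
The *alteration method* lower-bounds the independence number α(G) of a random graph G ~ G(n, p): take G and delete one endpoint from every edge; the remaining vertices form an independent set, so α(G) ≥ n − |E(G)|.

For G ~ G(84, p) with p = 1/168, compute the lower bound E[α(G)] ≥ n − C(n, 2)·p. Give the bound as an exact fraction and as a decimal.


E[|E(G)|] = C(84, 2)·p = 3486 · (1/168) = 83/4.
E[α(G)] ≥ n − E[|E(G)|] = 84 − 83/4 = 253/4.
Numerically: ≈ 63.2500.
(This is only a lower bound; the true E[α(G)] may be larger.)

E[α(G)] ≥ 253/4 ≈ 63.2500.


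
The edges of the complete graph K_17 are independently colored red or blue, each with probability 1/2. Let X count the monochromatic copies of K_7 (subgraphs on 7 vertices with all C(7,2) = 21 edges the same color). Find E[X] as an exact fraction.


Let X = Σ_S X_S over the C(17, 7) = 19448 subsets S of size 7, where X_S = 1 if the K_7 on S is monochromatic.
For a fixed S, the K_7 on S has C(7, 2) = 21 edges. P[all 21 edges red] = (1/2)^21, and likewise for blue, so P[monochromatic] = 2·(1/2)^21 = 2^{1 − 21} = 1/1048576.
By linearity: E[X] = C(17, 7) · 2^{1 − 21} = 19448 · 1/1048576 = 2431/131072.
Numerically: E[X] ≈ 0.01855.

E[X] = C(17,7)·2^(1−C(7,2)) = 2431/131072 ≈ 0.01855.
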